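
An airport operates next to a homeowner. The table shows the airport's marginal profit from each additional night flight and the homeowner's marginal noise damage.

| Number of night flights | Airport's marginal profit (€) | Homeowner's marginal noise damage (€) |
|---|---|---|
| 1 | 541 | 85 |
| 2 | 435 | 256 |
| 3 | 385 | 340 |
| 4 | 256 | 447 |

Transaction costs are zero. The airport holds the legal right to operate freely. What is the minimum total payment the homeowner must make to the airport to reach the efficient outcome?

Left alone the airport would choose level 4 (marginal profit stays positive).
Efficient level: k* = 3 (marginal profit ≥ marginal noise damage through 3).
The homeowner must at least cover the airport's forgone profit from cutting 4→3: 256 = 256.

€256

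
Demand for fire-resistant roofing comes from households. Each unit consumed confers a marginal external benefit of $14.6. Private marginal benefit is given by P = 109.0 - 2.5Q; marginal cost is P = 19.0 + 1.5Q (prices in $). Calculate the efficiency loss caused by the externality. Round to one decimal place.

Market equilibrium (private): 19.0 + 1.5Q = 109.0 - 2.5Q → Q_m = 22.5000.
Social marginal benefit = demand + MEB = 123.6 - 2.5Q.
Set SMB = MC: 123.6 - 2.5Q = 19.0 + 1.5Q → Q* = 26.1500.
Between Q* and Q_m the wedge SMB − MC runs linearly from 0 to MEB(Q_m), so the loss is a triangle.
DWL = ½ × 3.6500 × 14.6000 = 26.6450.

DWL = $26.6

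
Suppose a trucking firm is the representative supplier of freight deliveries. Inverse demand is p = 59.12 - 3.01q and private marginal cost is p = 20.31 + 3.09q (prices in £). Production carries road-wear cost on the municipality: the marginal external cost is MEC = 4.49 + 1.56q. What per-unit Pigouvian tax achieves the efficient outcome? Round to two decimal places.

tax = £11.48 per unit

Social marginal cost = private MC + MEC = 24.80 + 4.65q.
Set SMC = demand: 24.80 + 4.65q = 59.12 - 3.01q → q* = 4.4804.
The Pigouvian tax equals MEC at q*: 4.49 + 1.56×4.4804 = 11.4794.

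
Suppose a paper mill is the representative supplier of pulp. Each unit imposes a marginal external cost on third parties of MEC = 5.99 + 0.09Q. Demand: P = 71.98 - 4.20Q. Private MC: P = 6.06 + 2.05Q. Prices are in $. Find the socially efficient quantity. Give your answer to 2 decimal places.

Q* = 9.45

Social marginal cost = private MC + MEC = 12.05 + 2.14Q.
Set SMC = demand: 12.05 + 2.14Q = 71.98 - 4.20Q → Q* = 9.4527.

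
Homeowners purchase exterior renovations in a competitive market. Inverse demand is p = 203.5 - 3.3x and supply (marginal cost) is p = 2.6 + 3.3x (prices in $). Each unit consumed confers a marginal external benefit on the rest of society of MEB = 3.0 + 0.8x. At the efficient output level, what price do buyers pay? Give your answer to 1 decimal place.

Social marginal benefit = demand + MEB = 206.5 - 2.5x.
Set SMB = MC: 206.5 - 2.5x = 2.6 + 3.3x → x* = 35.1552.
Consumer price on the demand curve at x*: 203.5 − 3.3×35.1552 = 87.4878.

P = $87.5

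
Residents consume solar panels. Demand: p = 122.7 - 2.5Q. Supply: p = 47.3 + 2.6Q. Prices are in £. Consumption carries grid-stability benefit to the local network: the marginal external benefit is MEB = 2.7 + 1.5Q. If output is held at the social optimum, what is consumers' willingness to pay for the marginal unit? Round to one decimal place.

Social marginal benefit = demand + MEB = 125.4 - Q.
Set SMB = MC: 125.4 - Q = 47.3 + 2.6Q → Q* = 21.6944.
Consumer price on the demand curve at Q*: 122.7 − 2.5×21.6944 = 68.4640.

P = £68.5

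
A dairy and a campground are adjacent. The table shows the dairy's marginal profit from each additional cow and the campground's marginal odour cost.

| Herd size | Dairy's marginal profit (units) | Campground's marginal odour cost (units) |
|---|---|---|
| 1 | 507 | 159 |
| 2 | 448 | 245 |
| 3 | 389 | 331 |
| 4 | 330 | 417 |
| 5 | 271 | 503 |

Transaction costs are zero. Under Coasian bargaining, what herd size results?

3

Bargaining reaches the level where marginal profit last exceeds marginal odour cost.
That holds through level 3 (389 ≥ 331) but not at 4 (330 < 417).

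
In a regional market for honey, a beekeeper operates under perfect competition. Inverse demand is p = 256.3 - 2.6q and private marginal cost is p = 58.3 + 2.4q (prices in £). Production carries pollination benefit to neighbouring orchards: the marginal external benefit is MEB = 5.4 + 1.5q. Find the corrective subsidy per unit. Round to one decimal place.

Social marginal cost = private MC − MEB = 52.9 + 0.9q.
Set SMC = demand: 52.9 + 0.9q = 256.3 - 2.6q → q* = 58.1143.
The Pigouvian subsidy equals MEB at q*: 5.4 + 1.5×58.1143 = 92.5715.

subsidy = £92.6 per unit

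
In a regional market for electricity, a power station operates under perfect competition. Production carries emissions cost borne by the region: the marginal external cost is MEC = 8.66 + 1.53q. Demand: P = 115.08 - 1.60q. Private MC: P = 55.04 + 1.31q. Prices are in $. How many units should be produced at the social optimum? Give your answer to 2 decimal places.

Social marginal cost = private MC + MEC = 63.70 + 2.84q.
Set SMC = demand: 63.70 + 2.84q = 115.08 - 1.60q → q* = 11.5721.

q* = 11.57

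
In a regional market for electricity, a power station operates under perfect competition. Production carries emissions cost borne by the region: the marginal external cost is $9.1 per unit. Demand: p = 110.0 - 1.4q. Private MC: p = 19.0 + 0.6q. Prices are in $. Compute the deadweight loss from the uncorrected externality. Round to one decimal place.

DWL = $20.7

Market equilibrium (private): 19.0 + 0.6q = 110.0 - 1.4q → q_m = 45.5000.
Social marginal cost = private MC + MEC = 28.1 + 0.6q.
Set SMC = demand: 28.1 + 0.6q = 110.0 - 1.4q → q* = 40.9500.
Height of the DWL triangle at q_m is SMC(q_m) − demand(q_m) = MEC(q_m) = 9.1000.
DWL = ½ × 4.5500 × 9.1000 = 20.7025.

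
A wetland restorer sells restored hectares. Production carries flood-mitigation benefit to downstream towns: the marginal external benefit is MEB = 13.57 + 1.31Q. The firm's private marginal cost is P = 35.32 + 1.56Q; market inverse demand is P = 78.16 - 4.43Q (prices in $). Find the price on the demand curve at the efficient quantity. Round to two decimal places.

Social marginal cost = private MC − MEB = 21.75 + 0.25Q.
Set SMC = demand: 21.75 + 0.25Q = 78.16 - 4.43Q → Q* = 12.0534.
Consumer price on the demand curve at Q*: 78.16 − 4.43×12.0534 = 24.7634.

P = $24.76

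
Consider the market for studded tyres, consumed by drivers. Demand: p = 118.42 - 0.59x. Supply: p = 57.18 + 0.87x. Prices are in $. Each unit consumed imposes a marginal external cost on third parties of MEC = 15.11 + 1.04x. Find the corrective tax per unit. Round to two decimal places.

tax = $34.30 per unit

Social marginal benefit = demand − MEC = 103.31 - 1.63x.
Set SMB = MC: 103.31 - 1.63x = 57.18 + 0.87x → x* = 18.4520.
The Pigouvian tax equals MEC at x*: 15.11 + 1.04×18.4520 = 34.3001.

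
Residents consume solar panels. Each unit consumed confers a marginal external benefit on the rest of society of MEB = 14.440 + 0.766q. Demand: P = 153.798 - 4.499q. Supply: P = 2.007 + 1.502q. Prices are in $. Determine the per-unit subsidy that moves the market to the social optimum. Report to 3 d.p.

Social marginal benefit = demand + MEB = 168.238 - 3.733q.
Set SMB = MC: 168.238 - 3.733q = 2.007 + 1.502q → q* = 31.7538.
The Pigouvian subsidy equals MEB at q*: 14.440 + 0.766×31.7538 = 38.7634.

subsidy = $38.763 per unit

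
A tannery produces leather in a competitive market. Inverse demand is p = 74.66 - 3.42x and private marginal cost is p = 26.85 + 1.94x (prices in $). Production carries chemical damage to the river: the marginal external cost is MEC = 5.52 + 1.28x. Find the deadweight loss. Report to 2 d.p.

DWL = $21.60

Market equilibrium (private): 26.85 + 1.94x = 74.66 - 3.42x → x_m = 8.9198.
Social marginal cost = private MC + MEC = 32.37 + 3.22x.
Set SMC = demand: 32.37 + 3.22x = 74.66 - 3.42x → x* = 6.3690.
The welfare-loss triangle has base |x_m − x*| and height MEC(x_m) (the vertical gap between SMC and demand is zero at x* and MEC at x_m).
DWL = ½ × 2.5508 × 16.9373 = 21.6018.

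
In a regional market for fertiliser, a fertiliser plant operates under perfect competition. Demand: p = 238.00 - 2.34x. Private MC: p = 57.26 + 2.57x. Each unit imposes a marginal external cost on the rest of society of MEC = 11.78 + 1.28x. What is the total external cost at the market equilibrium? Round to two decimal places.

1300.84

Market equilibrium (private): 57.26 + 2.57x = 238.00 - 2.34x → x_m = 36.8106.
Total external cost = ∫₀^{x_m} (11.78 + 1.28x) dx = 11.78×36.8106 + ½×1.28×36.8106² = 1300.8418.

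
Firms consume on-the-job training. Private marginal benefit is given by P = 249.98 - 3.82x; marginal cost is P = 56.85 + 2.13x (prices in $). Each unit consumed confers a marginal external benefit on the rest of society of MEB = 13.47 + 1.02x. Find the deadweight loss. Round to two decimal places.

DWL = $220.03

Market equilibrium (private): 56.85 + 2.13x = 249.98 - 3.82x → x_m = 32.4588.
Social marginal benefit = demand + MEB = 263.45 - 2.80x.
Set SMB = MC: 263.45 - 2.80x = 56.85 + 2.13x → x* = 41.9067.
Between x* and x_m the wedge SMB − MC runs linearly from 0 to MEB(x_m), so the loss is a triangle.
DWL = ½ × 9.4479 × 46.5780 = 220.0321.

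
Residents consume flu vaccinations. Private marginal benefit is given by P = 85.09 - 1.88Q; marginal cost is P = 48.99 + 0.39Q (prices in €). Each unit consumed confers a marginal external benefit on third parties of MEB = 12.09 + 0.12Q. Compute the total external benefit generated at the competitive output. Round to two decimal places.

€207.44

Market equilibrium (private): 48.99 + 0.39Q = 85.09 - 1.88Q → Q_m = 15.9031.
Total external benefit = ∫₀^{Q_m} (12.09 + 0.12Q) dQ = 12.09×15.9031 + ½×0.12×15.9031² = 207.4430.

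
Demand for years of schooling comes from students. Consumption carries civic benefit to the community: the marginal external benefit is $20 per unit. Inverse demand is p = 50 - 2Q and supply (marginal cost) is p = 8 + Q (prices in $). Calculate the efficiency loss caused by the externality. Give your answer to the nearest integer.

DWL = $67

Market equilibrium (private): 8 + Q = 50 - 2Q → Q_m = 14.0000.
Social marginal benefit = demand + MEB = 70 - 2Q.
Set SMB = MC: 70 - 2Q = 8 + Q → Q* = 20.6667.
The welfare-loss triangle has base |Q_m − Q*| and height MEB(Q_m) (the vertical gap between SMB and MC is zero at Q* and MEB at Q_m).
DWL = ½ × 6.6667 × 20.0000 = 66.6670.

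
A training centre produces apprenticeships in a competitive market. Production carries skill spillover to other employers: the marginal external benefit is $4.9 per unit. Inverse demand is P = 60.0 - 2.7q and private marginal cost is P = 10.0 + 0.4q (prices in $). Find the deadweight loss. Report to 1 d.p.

Market equilibrium (private): 10.0 + 0.4q = 60.0 - 2.7q → q_m = 16.1290.
Social marginal cost = private MC − MEB = 5.1 + 0.4q.
Set SMC = demand: 5.1 + 0.4q = 60.0 - 2.7q → q* = 17.7097.
Height of the DWL triangle at q_m is demand(q_m) − SMC(q_m) = MEB(q_m) = 4.9000.
DWL = ½ × 1.5807 × 4.9000 = 3.8727.

DWL = $3.9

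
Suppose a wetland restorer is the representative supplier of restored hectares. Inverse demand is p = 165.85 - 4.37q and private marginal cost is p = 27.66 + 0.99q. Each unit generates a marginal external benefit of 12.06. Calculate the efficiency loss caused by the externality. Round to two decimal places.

Market equilibrium (private): 27.66 + 0.99q = 165.85 - 4.37q → q_m = 25.7817.
Social marginal cost = private MC − MEB = 15.60 + 0.99q.
Set SMC = demand: 15.60 + 0.99q = 165.85 - 4.37q → q* = 28.0317.
Height of the DWL triangle at q_m is demand(q_m) − SMC(q_m) = MEB(q_m) = 12.0600.
DWL = ½ × 2.2500 × 12.0600 = 13.5675.

DWL = 13.57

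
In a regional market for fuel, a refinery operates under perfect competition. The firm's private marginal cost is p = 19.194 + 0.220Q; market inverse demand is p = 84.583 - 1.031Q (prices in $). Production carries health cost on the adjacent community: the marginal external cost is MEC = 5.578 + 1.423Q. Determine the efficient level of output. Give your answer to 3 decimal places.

Social marginal cost = private MC + MEC = 24.772 + 1.643Q.
Set SMC = demand: 24.772 + 1.643Q = 84.583 - 1.031Q → Q* = 22.3676.

Q* = 22.368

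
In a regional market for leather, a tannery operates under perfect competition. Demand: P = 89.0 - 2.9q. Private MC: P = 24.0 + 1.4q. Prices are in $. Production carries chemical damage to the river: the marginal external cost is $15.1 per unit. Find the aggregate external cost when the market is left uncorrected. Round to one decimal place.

Market equilibrium (private): 24.0 + 1.4q = 89.0 - 2.9q → q_m = 15.1163.
Total external cost = MEC × q_m = 15.1 × 15.1163 = 228.2561.

$228.3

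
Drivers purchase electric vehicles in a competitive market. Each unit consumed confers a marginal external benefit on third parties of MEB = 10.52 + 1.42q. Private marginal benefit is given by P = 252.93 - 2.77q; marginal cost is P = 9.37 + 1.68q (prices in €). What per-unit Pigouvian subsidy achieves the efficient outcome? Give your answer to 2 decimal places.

subsidy = €129.59 per unit

Social marginal benefit = demand + MEB = 263.45 - 1.35q.
Set SMB = MC: 263.45 - 1.35q = 9.37 + 1.68q → q* = 83.8548.
The Pigouvian subsidy equals MEB at q*: 10.52 + 1.42×83.8548 = 129.5938.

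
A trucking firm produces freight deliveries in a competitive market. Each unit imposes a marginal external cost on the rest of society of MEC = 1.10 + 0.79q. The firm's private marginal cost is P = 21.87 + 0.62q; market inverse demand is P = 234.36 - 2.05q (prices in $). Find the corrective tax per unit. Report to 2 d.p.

Social marginal cost = private MC + MEC = 22.97 + 1.41q.
Set SMC = demand: 22.97 + 1.41q = 234.36 - 2.05q → q* = 61.0954.
The Pigouvian tax equals MEC at q*: 1.10 + 0.79×61.0954 = 49.3654.

tax = $49.37 per unit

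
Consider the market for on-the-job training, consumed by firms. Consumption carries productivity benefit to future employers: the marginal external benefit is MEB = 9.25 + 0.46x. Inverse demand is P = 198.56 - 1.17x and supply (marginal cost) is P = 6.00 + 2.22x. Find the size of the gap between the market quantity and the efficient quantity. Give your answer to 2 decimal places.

Market equilibrium (private): 6.00 + 2.22x = 198.56 - 1.17x → x_m = 56.8024.
Social marginal benefit = demand + MEB = 207.81 - 0.71x.
Set SMB = MC: 207.81 - 0.71x = 6.00 + 2.22x → x* = 68.8771.
Gap = |56.8024 − 68.8771| = 12.0747.

12.07 units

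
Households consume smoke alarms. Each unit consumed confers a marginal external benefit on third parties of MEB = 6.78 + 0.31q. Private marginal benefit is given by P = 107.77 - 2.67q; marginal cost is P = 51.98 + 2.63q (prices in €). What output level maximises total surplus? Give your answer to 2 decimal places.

q* = 12.54

Social marginal benefit = demand + MEB = 114.55 - 2.36q.
Set SMB = MC: 114.55 - 2.36q = 51.98 + 2.63q → q* = 12.5391.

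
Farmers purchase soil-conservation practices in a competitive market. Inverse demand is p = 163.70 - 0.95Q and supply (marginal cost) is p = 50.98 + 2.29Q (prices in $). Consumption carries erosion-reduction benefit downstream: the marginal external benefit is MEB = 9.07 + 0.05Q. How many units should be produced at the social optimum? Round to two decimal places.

Social marginal benefit = demand + MEB = 172.77 - 0.90Q.
Set SMB = MC: 172.77 - 0.90Q = 50.98 + 2.29Q → Q* = 38.1787.

Q* = 38.18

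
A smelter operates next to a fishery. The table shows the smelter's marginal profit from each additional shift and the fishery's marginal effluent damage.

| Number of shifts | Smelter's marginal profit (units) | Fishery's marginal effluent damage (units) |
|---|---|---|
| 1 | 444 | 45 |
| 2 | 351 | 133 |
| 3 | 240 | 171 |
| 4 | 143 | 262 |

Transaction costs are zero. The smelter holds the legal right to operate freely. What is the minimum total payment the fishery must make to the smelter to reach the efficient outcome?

143

Left alone the smelter would choose level 4 (marginal profit stays positive).
Efficient level: k* = 3 (marginal profit ≥ marginal effluent damage through 3).
The fishery must at least cover the smelter's forgone profit from cutting 4→3: 143 = 143.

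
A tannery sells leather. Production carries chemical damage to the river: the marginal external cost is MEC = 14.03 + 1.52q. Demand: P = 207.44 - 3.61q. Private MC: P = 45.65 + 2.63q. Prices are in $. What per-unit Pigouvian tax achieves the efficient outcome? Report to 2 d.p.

Social marginal cost = private MC + MEC = 59.68 + 4.15q.
Set SMC = demand: 59.68 + 4.15q = 207.44 - 3.61q → q* = 19.0412.
The Pigouvian tax equals MEC at q*: 14.03 + 1.52×19.0412 = 42.9726.

tax = $42.97 per unit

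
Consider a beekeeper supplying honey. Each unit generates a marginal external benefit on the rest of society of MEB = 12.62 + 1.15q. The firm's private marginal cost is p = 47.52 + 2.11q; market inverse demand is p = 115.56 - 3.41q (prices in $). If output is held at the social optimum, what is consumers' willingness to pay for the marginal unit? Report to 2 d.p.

P = $52.62

Social marginal cost = private MC − MEB = 34.90 + 0.96q.
Set SMC = demand: 34.90 + 0.96q = 115.56 - 3.41q → q* = 18.4577.
Consumer price on the demand curve at q*: 115.56 − 3.41×18.4577 = 52.6192.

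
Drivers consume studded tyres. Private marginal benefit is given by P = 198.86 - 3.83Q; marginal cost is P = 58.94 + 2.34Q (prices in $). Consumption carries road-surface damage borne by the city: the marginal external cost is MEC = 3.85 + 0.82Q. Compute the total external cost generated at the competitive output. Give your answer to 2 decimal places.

Market equilibrium (private): 58.94 + 2.34Q = 198.86 - 3.83Q → Q_m = 22.6775.
Total external cost = ∫₀^{Q_m} (3.85 + 0.82Q) dQ = 3.85×22.6775 + ½×0.82×22.6775² = 298.1587.

$298.16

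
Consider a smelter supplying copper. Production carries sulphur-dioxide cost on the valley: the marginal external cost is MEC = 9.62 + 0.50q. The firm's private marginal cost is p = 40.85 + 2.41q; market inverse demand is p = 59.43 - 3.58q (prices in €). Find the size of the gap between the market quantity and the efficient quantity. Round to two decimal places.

Market equilibrium (private): 40.85 + 2.41q = 59.43 - 3.58q → q_m = 3.1018.
Social marginal cost = private MC + MEC = 50.47 + 2.91q.
Set SMC = demand: 50.47 + 2.91q = 59.43 - 3.58q → q* = 1.3806.
Gap = |3.1018 − 1.3806| = 1.7212.

1.72 units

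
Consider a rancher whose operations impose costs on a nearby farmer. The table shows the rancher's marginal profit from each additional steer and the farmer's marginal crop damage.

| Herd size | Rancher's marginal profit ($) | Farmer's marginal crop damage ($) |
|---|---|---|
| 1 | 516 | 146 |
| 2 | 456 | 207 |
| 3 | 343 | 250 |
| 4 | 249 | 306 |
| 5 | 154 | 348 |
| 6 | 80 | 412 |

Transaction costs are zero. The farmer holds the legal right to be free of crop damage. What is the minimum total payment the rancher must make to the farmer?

$603

Efficient level: marginal profit ≥ marginal crop damage through level 3, so k* = 3.
With the farmer holding the right, the rancher must at least compensate total damage at k*: 146 + 207 + 250 = 603.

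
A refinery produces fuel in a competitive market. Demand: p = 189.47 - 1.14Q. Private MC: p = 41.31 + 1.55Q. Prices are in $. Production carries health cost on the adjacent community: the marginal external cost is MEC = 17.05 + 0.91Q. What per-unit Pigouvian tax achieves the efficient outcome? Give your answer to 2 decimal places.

tax = $50.19 per unit

Social marginal cost = private MC + MEC = 58.36 + 2.46Q.
Set SMC = demand: 58.36 + 2.46Q = 189.47 - 1.14Q → Q* = 36.4194.
The Pigouvian tax equals MEC at Q*: 17.05 + 0.91×36.4194 = 50.1917.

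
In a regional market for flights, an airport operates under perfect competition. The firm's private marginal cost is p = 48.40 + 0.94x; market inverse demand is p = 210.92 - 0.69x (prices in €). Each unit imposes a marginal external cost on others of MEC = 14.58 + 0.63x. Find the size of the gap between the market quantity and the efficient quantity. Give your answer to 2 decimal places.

34.25 units

Market equilibrium (private): 48.40 + 0.94x = 210.92 - 0.69x → x_m = 99.7055.
Social marginal cost = private MC + MEC = 62.98 + 1.57x.
Set SMC = demand: 62.98 + 1.57x = 210.92 - 0.69x → x* = 65.4602.
Gap = |99.7055 − 65.4602| = 34.2453.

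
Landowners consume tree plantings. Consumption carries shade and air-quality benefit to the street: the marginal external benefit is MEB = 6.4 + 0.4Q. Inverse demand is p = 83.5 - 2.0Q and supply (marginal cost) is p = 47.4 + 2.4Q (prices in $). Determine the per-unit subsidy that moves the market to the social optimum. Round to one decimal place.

subsidy = $10.7 per unit

Social marginal benefit = demand + MEB = 89.9 - 1.6Q.
Set SMB = MC: 89.9 - 1.6Q = 47.4 + 2.4Q → Q* = 10.6250.
The Pigouvian subsidy equals MEB at Q*: 6.4 + 0.4×10.6250 = 10.6500.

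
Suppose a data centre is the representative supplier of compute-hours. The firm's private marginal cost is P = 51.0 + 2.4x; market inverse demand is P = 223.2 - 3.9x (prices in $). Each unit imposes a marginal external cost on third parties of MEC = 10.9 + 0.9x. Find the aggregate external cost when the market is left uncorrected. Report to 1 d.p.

$634.1

Market equilibrium (private): 51.0 + 2.4x = 223.2 - 3.9x → x_m = 27.3333.
Total external cost = ∫₀^{x_m} (10.9 + 0.9x) dx = 10.9×27.3333 + ½×0.9×27.3333² = 634.1322.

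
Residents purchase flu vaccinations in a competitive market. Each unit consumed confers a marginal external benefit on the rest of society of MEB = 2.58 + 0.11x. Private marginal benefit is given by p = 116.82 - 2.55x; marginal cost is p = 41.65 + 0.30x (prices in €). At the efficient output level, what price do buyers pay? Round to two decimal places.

Social marginal benefit = demand + MEB = 119.40 - 2.44x.
Set SMB = MC: 119.40 - 2.44x = 41.65 + 0.30x → x* = 28.3759.
Consumer price on the demand curve at x*: 116.82 − 2.55×28.3759 = 44.4615.

P = €44.46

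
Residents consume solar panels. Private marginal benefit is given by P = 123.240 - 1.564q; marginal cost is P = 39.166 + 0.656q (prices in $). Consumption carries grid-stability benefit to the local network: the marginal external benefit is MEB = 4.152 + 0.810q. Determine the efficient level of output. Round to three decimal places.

q* = 62.572

Social marginal benefit = demand + MEB = 127.392 - 0.754q.
Set SMB = MC: 127.392 - 0.754q = 39.166 + 0.656q → q* = 62.5716.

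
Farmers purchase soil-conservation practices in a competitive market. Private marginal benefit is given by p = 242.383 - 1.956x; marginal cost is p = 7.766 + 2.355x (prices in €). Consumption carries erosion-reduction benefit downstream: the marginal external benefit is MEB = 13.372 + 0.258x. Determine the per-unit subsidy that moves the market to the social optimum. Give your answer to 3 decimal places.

subsidy = €29.158 per unit

Social marginal benefit = demand + MEB = 255.755 - 1.698x.
Set SMB = MC: 255.755 - 1.698x = 7.766 + 2.355x → x* = 61.1865.
The Pigouvian subsidy equals MEB at x*: 13.372 + 0.258×61.1865 = 29.1581.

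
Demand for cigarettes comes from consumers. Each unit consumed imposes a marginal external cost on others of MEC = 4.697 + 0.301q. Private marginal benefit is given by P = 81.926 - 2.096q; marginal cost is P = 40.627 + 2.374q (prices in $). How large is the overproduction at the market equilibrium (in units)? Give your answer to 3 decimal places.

1.567 units

Market equilibrium (private): 40.627 + 2.374q = 81.926 - 2.096q → q_m = 9.2391.
Social marginal benefit = demand − MEC = 77.229 - 2.397q.
Set SMB = MC: 77.229 - 2.397q = 40.627 + 2.374q → q* = 7.6718.
Gap = |9.2391 − 7.6718| = 1.5673.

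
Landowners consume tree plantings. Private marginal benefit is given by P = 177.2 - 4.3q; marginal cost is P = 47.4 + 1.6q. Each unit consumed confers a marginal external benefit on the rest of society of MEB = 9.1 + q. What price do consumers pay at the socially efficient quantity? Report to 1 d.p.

Social marginal benefit = demand + MEB = 186.3 - 3.3q.
Set SMB = MC: 186.3 - 3.3q = 47.4 + 1.6q → q* = 28.3469.
Consumer price on the demand curve at q*: 177.2 − 4.3×28.3469 = 55.3083.

P = 55.3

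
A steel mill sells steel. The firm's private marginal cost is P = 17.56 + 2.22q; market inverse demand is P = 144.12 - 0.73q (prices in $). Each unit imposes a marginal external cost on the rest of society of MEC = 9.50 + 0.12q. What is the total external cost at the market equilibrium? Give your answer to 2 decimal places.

Market equilibrium (private): 17.56 + 2.22q = 144.12 - 0.73q → q_m = 42.9017.
Total external cost = ∫₀^{q_m} (9.50 + 0.12q) dq = 9.50×42.9017 + ½×0.12×42.9017² = 517.9995.

$518.00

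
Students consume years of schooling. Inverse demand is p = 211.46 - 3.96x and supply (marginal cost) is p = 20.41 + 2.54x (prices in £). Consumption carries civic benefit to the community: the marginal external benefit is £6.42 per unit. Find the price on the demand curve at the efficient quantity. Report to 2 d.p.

P = £91.16

Social marginal benefit = demand + MEB = 217.88 - 3.96x.
Set SMB = MC: 217.88 - 3.96x = 20.41 + 2.54x → x* = 30.3800.
Consumer price on the demand curve at x*: 211.46 − 3.96×30.3800 = 91.1552.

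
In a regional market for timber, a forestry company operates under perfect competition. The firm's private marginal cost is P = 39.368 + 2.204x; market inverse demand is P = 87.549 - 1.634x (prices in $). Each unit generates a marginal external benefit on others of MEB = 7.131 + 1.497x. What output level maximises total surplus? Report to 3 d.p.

x* = 23.628

Social marginal cost = private MC − MEB = 32.237 + 0.707x.
Set SMC = demand: 32.237 + 0.707x = 87.549 - 1.634x → x* = 23.6275.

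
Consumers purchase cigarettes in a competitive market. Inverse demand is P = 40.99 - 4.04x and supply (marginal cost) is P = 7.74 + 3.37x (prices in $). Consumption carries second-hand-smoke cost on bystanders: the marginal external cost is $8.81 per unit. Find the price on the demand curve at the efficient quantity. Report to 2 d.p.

P = $27.67

Social marginal benefit = demand − MEC = 32.18 - 4.04x.
Set SMB = MC: 32.18 - 4.04x = 7.74 + 3.37x → x* = 3.2982.
Consumer price on the demand curve at x*: 40.99 − 4.04×3.2982 = 27.6653.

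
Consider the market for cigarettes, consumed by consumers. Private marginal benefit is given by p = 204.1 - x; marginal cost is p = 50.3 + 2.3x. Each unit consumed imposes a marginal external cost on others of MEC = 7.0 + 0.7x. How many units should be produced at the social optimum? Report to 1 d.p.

x* = 36.7

Social marginal benefit = demand − MEC = 197.1 - 1.7x.
Set SMB = MC: 197.1 - 1.7x = 50.3 + 2.3x → x* = 36.7000.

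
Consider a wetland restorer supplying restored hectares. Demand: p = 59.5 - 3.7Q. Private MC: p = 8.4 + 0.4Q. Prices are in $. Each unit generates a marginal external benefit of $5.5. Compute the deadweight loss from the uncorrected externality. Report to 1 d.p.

Market equilibrium (private): 8.4 + 0.4Q = 59.5 - 3.7Q → Q_m = 12.4634.
Social marginal cost = private MC − MEB = 2.9 + 0.4Q.
Set SMC = demand: 2.9 + 0.4Q = 59.5 - 3.7Q → Q* = 13.8049.
The welfare-loss triangle has base |Q_m − Q*| and height MEB(Q_m) (the vertical gap between SMC and demand is zero at Q* and MEB at Q_m).
DWL = ½ × 1.3415 × 5.5000 = 3.6891.

DWL = $3.7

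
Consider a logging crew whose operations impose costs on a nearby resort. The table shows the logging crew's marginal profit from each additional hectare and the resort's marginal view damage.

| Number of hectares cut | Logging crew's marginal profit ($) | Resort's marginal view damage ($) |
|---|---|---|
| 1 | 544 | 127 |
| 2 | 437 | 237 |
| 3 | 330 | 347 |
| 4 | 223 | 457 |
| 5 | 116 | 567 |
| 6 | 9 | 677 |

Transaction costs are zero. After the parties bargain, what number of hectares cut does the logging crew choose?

2

Bargaining reaches the level where marginal profit last exceeds marginal view damage.
That holds through level 2 (437 ≥ 237) but not at 3 (330 < 347).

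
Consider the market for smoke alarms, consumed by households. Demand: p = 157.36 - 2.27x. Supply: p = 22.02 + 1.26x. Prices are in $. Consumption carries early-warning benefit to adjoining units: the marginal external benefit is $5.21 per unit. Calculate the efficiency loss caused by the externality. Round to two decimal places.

Market equilibrium (private): 22.02 + 1.26x = 157.36 - 2.27x → x_m = 38.3399.
Social marginal benefit = demand + MEB = 162.57 - 2.27x.
Set SMB = MC: 162.57 - 2.27x = 22.02 + 1.26x → x* = 39.8159.
The loss is the area between SMB and MC from x* to x_m; with linear curves that's a triangle of height MEB(x_m).
DWL = ½ × 1.4760 × 5.2100 = 3.8450.

DWL = $3.84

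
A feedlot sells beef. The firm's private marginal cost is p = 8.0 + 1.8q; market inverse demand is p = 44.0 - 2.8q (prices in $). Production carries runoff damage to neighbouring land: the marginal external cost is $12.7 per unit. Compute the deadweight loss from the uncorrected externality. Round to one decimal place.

DWL = $17.5

Market equilibrium (private): 8.0 + 1.8q = 44.0 - 2.8q → q_m = 7.8261.
Social marginal cost = private MC + MEC = 20.7 + 1.8q.
Set SMC = demand: 20.7 + 1.8q = 44.0 - 2.8q → q* = 5.0652.
The welfare-loss triangle has base |q_m − q*| and height MEC(q_m) (the vertical gap between SMC and demand is zero at q* and MEC at q_m).
DWL = ½ × 2.7609 × 12.7000 = 17.5317.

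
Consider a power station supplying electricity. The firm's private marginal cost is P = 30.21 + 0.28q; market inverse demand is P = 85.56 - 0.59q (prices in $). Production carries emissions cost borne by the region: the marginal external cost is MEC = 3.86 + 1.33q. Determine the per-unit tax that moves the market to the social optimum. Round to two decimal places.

Social marginal cost = private MC + MEC = 34.07 + 1.61q.
Set SMC = demand: 34.07 + 1.61q = 85.56 - 0.59q → q* = 23.4045.
The Pigouvian tax equals MEC at q*: 3.86 + 1.33×23.4045 = 34.9880.

tax = $34.99 per unit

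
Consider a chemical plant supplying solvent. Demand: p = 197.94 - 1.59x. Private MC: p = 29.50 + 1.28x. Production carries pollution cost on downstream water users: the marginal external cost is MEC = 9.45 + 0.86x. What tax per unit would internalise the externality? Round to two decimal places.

tax = 46.11 per unit

Social marginal cost = private MC + MEC = 38.95 + 2.14x.
Set SMC = demand: 38.95 + 2.14x = 197.94 - 1.59x → x* = 42.6247.
The Pigouvian tax equals MEC at x*: 9.45 + 0.86×42.6247 = 46.1072.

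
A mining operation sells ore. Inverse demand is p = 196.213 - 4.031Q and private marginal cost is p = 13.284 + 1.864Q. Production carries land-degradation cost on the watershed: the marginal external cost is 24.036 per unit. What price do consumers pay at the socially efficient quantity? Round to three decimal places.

P = 87.562

Social marginal cost = private MC + MEC = 37.320 + 1.864Q.
Set SMC = demand: 37.320 + 1.864Q = 196.213 - 4.031Q → Q* = 26.9539.
Consumer price on the demand curve at Q*: 196.213 − 4.031×26.9539 = 87.5618.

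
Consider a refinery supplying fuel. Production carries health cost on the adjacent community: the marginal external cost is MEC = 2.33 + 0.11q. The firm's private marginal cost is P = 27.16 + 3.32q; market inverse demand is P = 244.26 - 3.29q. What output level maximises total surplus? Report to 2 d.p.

q* = 31.96

Social marginal cost = private MC + MEC = 29.49 + 3.43q.
Set SMC = demand: 29.49 + 3.43q = 244.26 - 3.29q → q* = 31.9598.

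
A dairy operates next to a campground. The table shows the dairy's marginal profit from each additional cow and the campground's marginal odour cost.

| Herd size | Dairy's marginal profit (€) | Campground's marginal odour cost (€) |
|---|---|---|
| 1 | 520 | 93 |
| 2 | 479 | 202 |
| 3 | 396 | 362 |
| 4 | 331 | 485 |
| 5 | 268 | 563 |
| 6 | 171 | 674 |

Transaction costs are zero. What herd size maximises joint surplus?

3

Bargaining reaches the level where marginal profit last exceeds marginal odour cost.
That holds through level 3 (396 ≥ 362) but not at 4 (331 < 485).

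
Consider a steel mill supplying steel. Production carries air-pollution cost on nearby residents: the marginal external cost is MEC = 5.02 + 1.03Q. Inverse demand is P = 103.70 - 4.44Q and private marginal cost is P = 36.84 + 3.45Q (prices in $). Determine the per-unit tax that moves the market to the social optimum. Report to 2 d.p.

tax = $12.16 per unit

Social marginal cost = private MC + MEC = 41.86 + 4.48Q.
Set SMC = demand: 41.86 + 4.48Q = 103.70 - 4.44Q → Q* = 6.9327.
The Pigouvian tax equals MEC at Q*: 5.02 + 1.03×6.9327 = 12.1607.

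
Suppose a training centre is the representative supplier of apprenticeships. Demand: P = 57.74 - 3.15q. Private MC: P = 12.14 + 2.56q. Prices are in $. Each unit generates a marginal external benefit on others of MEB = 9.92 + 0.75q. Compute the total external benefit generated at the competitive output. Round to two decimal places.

Market equilibrium (private): 12.14 + 2.56q = 57.74 - 3.15q → q_m = 7.9860.
Total external benefit = ∫₀^{q_m} (9.92 + 0.75q) dq = 9.92×7.9860 + ½×0.75×7.9860² = 103.1372.

$103.14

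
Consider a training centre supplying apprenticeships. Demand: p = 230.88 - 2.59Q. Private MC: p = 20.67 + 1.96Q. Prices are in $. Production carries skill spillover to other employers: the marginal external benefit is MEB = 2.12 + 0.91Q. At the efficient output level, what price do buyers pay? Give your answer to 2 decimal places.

P = $79.80

Social marginal cost = private MC − MEB = 18.55 + 1.05Q.
Set SMC = demand: 18.55 + 1.05Q = 230.88 - 2.59Q → Q* = 58.3324.
Consumer price on the demand curve at Q*: 230.88 − 2.59×58.3324 = 79.7991.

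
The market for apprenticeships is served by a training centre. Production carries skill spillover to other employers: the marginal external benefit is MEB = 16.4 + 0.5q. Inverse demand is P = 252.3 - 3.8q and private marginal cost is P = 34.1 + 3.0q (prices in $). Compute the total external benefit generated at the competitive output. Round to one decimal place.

Market equilibrium (private): 34.1 + 3.0q = 252.3 - 3.8q → q_m = 32.0882.
Total external benefit = ∫₀^{q_m} (16.4 + 0.5q) dq = 16.4×32.0882 + ½×0.5×32.0882² = 783.6596.

$783.7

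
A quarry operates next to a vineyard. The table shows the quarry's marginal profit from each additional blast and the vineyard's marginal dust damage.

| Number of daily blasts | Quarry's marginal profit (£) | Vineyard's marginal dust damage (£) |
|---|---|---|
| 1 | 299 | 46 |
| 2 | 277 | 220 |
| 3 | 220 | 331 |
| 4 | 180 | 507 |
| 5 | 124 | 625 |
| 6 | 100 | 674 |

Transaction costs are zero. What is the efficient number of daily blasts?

Bargaining reaches the level where marginal profit last exceeds marginal dust damage.
That holds through level 2 (277 ≥ 220) but not at 3 (220 < 331).

2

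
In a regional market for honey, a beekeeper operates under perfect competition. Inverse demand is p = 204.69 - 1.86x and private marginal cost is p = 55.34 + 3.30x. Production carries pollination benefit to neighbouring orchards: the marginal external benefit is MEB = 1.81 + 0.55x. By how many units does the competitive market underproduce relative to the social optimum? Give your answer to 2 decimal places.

Market equilibrium (private): 55.34 + 3.30x = 204.69 - 1.86x → x_m = 28.9438.
Social marginal cost = private MC − MEB = 53.53 + 2.75x.
Set SMC = demand: 53.53 + 2.75x = 204.69 - 1.86x → x* = 32.7896.
Gap = |28.9438 − 32.7896| = 3.8458.

3.85 units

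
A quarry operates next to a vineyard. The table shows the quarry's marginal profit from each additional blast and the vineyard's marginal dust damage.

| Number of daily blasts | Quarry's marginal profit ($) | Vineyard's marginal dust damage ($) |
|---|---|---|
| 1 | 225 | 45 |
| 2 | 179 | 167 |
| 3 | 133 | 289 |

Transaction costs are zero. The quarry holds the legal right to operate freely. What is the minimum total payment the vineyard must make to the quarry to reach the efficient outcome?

Left alone the quarry would choose level 3 (marginal profit stays positive).
Efficient level: k* = 2 (marginal profit ≥ marginal dust damage through 2).
The vineyard must at least cover the quarry's forgone profit from cutting 3→2: 133 = 133.

$133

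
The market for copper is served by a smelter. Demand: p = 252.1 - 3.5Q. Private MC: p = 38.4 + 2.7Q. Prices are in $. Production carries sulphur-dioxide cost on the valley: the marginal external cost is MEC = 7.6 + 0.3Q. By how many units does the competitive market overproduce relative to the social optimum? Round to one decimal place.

2.8 units

Market equilibrium (private): 38.4 + 2.7Q = 252.1 - 3.5Q → Q_m = 34.4677.
Social marginal cost = private MC + MEC = 46.0 + 3.0Q.
Set SMC = demand: 46.0 + 3.0Q = 252.1 - 3.5Q → Q* = 31.7077.
Gap = |34.4677 − 31.7077| = 2.7600.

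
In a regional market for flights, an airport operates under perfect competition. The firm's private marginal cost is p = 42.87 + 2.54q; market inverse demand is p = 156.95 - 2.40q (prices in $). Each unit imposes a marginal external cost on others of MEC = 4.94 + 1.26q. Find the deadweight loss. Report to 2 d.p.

Market equilibrium (private): 42.87 + 2.54q = 156.95 - 2.40q → q_m = 23.0931.
Social marginal cost = private MC + MEC = 47.81 + 3.80q.
Set SMC = demand: 47.81 + 3.80q = 156.95 - 2.40q → q* = 17.6032.
Between q* and q_m the wedge SMC − demand runs linearly from 0 to MEC(q_m), so the loss is a triangle.
DWL = ½ × 5.4899 × 34.0373 = 93.4307.

DWL = $93.43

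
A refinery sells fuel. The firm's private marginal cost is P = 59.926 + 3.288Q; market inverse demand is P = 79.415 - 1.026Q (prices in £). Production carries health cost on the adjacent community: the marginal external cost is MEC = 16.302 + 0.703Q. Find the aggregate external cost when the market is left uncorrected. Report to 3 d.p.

£80.820

Market equilibrium (private): 59.926 + 3.288Q = 79.415 - 1.026Q → Q_m = 4.5176.
Total external cost = ∫₀^{Q_m} (16.302 + 0.703Q) dQ = 16.302×4.5176 + ½×0.703×4.5176² = 80.8196.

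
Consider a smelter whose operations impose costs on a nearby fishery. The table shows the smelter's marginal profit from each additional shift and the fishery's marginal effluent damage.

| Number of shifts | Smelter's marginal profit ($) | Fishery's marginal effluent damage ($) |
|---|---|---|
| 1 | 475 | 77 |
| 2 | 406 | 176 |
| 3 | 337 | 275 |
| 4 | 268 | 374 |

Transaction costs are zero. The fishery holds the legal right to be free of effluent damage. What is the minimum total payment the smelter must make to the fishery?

$528

Efficient level: marginal profit ≥ marginal effluent damage through level 3, so k* = 3.
With the fishery holding the right, the smelter must at least compensate total damage at k*: 77 + 176 + 275 = 528.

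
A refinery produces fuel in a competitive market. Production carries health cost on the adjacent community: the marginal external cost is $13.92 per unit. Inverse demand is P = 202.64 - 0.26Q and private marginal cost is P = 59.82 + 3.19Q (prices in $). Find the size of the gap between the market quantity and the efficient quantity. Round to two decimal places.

Market equilibrium (private): 59.82 + 3.19Q = 202.64 - 0.26Q → Q_m = 41.3971.
Social marginal cost = private MC + MEC = 73.74 + 3.19Q.
Set SMC = demand: 73.74 + 3.19Q = 202.64 - 0.26Q → Q* = 37.3623.
Gap = |41.3971 − 37.3623| = 4.0348.

4.03 units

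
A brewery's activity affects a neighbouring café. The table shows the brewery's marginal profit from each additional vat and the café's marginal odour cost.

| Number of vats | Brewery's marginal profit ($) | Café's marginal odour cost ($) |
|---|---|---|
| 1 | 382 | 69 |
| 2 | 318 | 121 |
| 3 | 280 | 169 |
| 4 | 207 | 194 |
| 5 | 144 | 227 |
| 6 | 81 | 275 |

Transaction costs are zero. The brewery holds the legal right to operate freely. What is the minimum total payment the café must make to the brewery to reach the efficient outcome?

Left alone the brewery would choose level 6 (marginal profit stays positive).
Efficient level: k* = 4 (marginal profit ≥ marginal odour cost through 4).
The café must at least cover the brewery's forgone profit from cutting 6→4: 144 + 81 = 225.

$225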